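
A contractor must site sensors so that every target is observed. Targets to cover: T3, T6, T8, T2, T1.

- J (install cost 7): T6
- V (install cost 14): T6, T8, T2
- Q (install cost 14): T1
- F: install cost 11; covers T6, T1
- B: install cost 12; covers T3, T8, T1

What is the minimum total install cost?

26

This is a weighted set-cover instance.
The greedy cost-per-new-target heuristic would pick B, J, and V for 33, but a cheaper cover exists.
Choose V and B: together they cover T3, T6, T8, T2, T1 — every target.
Total install cost: 14 + 12 = 26.
No cover costs less than 26.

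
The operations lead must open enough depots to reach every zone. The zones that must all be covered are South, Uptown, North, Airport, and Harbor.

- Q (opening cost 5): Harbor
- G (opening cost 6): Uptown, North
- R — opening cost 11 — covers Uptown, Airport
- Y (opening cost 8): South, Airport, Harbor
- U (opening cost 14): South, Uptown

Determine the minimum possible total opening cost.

Choose G and Y: together they cover South, Uptown, North, Airport, Harbor — every zone.
Total opening cost: 6 + 8 = 14.
No cover costs less than 14.

14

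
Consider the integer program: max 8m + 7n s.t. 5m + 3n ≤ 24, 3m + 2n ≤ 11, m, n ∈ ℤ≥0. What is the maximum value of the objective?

(m,n)=(1,4): 5·1+3·4=17≤24, 3·1+2·4=11≤11, objective 36.
(m,n)=(0,5): 5·0+3·5=15≤24, 3·0+2·5=10≤11, objective 35.
(m,n)=(1,3): 5·1+3·3=14≤24, 3·1+2·3=9≤11, objective 29.
Maximum is 36 at (m,n)=(1,4).

36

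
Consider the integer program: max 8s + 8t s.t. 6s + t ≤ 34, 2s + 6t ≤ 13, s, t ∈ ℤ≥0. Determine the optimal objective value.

The continuous relaxation peaks at (5.62, 0.294) with value 47.29; rounding to a feasible lattice point costs some objective.
(s,t)=(5,0): 6·5+1·0=30≤34, 2·5+6·0=10≤13, objective 40.
(s,t)=(4,0): 6·4+1·0=24≤34, 2·4+6·0=8≤13, objective 32.
Maximum is 40 at (s,t)=(5,0).

40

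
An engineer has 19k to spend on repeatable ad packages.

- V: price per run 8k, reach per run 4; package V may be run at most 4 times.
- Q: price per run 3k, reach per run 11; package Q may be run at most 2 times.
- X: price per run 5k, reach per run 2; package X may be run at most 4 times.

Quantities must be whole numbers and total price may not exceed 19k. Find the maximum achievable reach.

28

Q has the best ratio (11/3); taking only Q gives at most 2×11 = 22 (stopped by the supply cap of 2).
Mixing does better — 1×V, 2×Q, and 1×X: price 19 ≤ 19, reach 1·4 + 2·11 + 1·2 = 28.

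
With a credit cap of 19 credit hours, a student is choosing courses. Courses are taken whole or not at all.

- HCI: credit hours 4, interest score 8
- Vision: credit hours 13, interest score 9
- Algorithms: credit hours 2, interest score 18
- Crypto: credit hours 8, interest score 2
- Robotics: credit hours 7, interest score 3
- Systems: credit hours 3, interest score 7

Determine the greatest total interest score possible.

36

Take HCI, Algorithms, Robotics, and Systems: credit hours 4 + 2 + 7 + 3 = 16 ≤ 19, interest score 8 + 18 + 3 + 7 = 36.
No other feasible combination does better.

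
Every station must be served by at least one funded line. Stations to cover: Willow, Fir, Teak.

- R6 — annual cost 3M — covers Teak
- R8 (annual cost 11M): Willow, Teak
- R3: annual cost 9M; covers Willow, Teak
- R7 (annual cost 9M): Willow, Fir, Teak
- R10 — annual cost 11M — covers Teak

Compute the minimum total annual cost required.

9

The greedy cost-per-new-station heuristic would pick R6 and R7 for 12, but a cheaper cover exists.
R7 alone covers Willow, Fir, Teak — every station.
Total annual cost: 9.
No cover costs less than 9.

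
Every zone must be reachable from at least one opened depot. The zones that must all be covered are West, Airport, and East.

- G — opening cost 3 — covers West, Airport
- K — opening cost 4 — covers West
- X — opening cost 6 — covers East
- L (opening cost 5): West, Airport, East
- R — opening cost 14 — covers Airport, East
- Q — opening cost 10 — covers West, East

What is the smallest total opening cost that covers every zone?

5

The greedy cost-per-new-zone heuristic would pick G and L for 8, but a cheaper cover exists.
L alone covers West, Airport, East — every zone.
Total opening cost: 5.
No cover costs less than 5.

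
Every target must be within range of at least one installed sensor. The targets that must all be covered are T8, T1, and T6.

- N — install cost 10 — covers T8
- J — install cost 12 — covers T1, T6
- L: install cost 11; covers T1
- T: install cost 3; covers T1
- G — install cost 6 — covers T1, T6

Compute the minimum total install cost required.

This is an integer covering problem.
The greedy cost-per-new-target heuristic would pick T, G, and N for 19, but a cheaper cover exists.
Choose N and G: together they cover T8, T1, T6 — every target.
Total install cost: 10 + 6 = 16.
No cover costs less than 16.

16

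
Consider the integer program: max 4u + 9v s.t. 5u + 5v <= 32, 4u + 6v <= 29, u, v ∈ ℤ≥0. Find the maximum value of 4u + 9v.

(u,v)=(1,4) is feasible, giving 40.
(u,v)=(0,4) is feasible, giving 36.
(u,v)=(2,3) is feasible, giving 35.
Maximum is 40 at (u,v)=(1,4).

40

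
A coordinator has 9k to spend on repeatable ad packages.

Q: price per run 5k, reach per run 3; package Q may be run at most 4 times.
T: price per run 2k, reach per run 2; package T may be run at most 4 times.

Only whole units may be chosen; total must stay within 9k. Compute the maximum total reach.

T has the best ratio (2/2); taking only T gives at most 4×2 = 8 (stopped by the price limit).
Optimal: 4×T: price 8 ≤ 9, reach 4·2 = 8.

8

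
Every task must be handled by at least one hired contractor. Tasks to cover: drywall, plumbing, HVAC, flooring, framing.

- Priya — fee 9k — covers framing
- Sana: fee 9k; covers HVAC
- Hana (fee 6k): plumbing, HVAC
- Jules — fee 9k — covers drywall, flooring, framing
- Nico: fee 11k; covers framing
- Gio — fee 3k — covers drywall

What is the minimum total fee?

15

Choose Hana and Jules: together they cover drywall, plumbing, HVAC, flooring, framing — every task.
Total fee: 6 + 9 = 15.
No cover costs less than 15.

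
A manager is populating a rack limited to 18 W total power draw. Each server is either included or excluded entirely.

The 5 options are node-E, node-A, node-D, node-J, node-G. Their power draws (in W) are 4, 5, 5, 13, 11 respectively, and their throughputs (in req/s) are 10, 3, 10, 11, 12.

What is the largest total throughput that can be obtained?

23

Treat it as a binary knapsack problem.
Take node-E, node-A, and node-D: power draw 4 + 5 + 5 = 14 ≤ 18, throughput 10 + 3 + 10 = 23.
No other feasible combination does better.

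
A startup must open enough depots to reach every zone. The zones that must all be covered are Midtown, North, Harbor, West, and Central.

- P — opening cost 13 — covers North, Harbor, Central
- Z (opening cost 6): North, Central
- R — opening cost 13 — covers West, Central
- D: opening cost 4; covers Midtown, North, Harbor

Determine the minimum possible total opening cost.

17

This is an integer covering problem.
The greedy cost-per-new-zone heuristic would pick D, Z, and R for 23, but a cheaper cover exists.
Choose R and D: together they cover Midtown, North, Harbor, West, Central — every zone.
Total opening cost: 13 + 4 = 17.
No cover costs less than 17.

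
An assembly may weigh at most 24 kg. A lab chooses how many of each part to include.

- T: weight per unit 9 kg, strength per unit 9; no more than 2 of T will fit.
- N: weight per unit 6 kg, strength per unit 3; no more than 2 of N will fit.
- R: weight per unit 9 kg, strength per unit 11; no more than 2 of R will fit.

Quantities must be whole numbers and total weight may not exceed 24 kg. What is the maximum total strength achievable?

Take 1×N and 2×R: weight 24 ≤ 24, strength 1·3 + 2·11 = 25.
R has the best ratio (11/9) and is taken to its limit of 2; remaining capacity is filled optimally with the others.

25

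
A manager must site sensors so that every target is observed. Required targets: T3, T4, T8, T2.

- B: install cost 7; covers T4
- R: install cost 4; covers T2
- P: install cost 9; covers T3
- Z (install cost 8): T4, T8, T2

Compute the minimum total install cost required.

17

This is a weighted set-cover instance.
Choose P and Z: together they cover T3, T4, T8, T2 — every target.
Total install cost: 9 + 8 = 17.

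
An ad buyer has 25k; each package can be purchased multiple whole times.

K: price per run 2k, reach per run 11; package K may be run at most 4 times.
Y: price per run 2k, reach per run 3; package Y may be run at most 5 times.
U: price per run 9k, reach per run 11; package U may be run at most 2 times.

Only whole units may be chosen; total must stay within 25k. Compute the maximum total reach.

4×K, 3×Y, and 1×U: price 23 ≤ 25, reach 4·11 + 3·3 + 1·11 = 64.
4×K, 4×Y, and 1×U: price 25 ≤ 25, reach 4·11 + 4·3 + 1·11 = 67.
Best is 67.

67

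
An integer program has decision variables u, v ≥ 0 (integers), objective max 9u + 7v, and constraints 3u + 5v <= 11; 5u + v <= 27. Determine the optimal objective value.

The continuous relaxation peaks at (3.67, 0) with value 33.00; rounding to a feasible lattice point costs some objective.
(u,v)=(3,0): 3·3+5·0=9≤11, 5·3+1·0=15≤27, objective 27.
(u,v)=(2,1): 3·2+5·1=11≤11, 5·2+1·1=11≤27, objective 25.
(u,v)=(2,0): 3·2+5·0=6≤11, 5·2+1·0=10≤27, objective 18.
Maximum is 27 at (u,v)=(3,0).

27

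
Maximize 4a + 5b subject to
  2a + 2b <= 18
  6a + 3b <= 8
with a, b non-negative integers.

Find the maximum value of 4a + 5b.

Relaxing integrality, the LP optimum is 13.33 at (a,b) = (0, 2.67), which is not an integer point.
(a,b)=(0,2): 2·0+2·2=4≤18, 6·0+3·2=6≤8, objective 10.
(a,b)=(0,1): 2·0+2·1=2≤18, 6·0+3·1=3≤8, objective 5.
Maximum is 10 at (a,b)=(0,2).

10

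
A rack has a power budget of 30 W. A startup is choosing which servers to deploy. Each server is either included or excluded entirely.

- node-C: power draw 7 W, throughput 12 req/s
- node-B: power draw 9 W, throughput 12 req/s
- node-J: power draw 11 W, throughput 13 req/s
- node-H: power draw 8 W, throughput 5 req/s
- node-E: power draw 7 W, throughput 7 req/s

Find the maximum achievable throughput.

Treat it as a binary knapsack problem.
Allowing fractional choices, the relaxed optimum would be about 40.0, but servers are indivisible.
node-C + node-B + node-J: power draw 7 + 9 + 11 = 27 ≤ 30, throughput 12 + 12 + 13 = 37.
node-B + node-J + node-E: power draw 9 + 11 + 7 = 27 ≤ 30, throughput 12 + 13 + 7 = 32.
node-C + node-J + node-E: power draw 7 + 11 + 7 = 25 ≤ 30, throughput 12 + 13 + 7 = 32.
Best is node-C, node-B, and node-J with total throughput 37.

37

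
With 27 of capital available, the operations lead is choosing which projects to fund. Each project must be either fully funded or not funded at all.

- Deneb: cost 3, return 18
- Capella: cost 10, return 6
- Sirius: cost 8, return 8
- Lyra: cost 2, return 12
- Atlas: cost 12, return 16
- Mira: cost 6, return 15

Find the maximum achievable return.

Allowing fractional choices, the relaxed optimum would be about 65.0, but projects are indivisible.
Deneb + Sirius + Lyra + Mira: cost 3 + 8 + 2 + 6 = 19 ≤ 27, return 18 + 8 + 12 + 15 = 53.
Deneb + Lyra + Atlas + Mira: cost 3 + 2 + 12 + 6 = 23 ≤ 27, return 18 + 12 + 16 + 15 = 61.
Deneb + Sirius + Lyra + Atlas: cost 3 + 8 + 2 + 12 = 25 ≤ 27, return 18 + 8 + 12 + 16 = 54.
Best is Deneb, Lyra, Atlas, and Mira with total return 61.

61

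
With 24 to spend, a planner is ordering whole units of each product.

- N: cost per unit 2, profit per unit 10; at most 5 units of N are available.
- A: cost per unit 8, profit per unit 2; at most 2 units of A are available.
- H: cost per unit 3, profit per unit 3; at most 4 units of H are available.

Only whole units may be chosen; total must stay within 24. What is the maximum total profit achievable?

62

N has the best ratio (10/2); taking only N gives at most 5×10 = 50 (stopped by the supply cap of 5).
Mixing does better — 5×N and 4×H: cost 22 ≤ 24, profit 5·10 + 4·3 = 62.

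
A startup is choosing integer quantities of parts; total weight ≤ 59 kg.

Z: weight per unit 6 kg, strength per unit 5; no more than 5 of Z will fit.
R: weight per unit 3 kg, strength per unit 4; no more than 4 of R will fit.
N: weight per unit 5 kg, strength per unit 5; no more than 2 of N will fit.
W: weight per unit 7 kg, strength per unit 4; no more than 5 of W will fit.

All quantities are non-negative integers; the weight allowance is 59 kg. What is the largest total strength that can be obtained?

55

Take 5×Z, 4×R, 2×N, and 1×W: weight 59 ≤ 59, strength 5·5 + 4·4 + 2·5 + 1·4 = 55.
R has the best ratio (4/3) and is taken to its limit of 4; remaining capacity is filled optimally with the others.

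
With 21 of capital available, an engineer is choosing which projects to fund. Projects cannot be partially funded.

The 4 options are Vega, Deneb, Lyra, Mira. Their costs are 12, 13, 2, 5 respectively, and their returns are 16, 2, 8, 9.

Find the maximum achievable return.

Allowing fractional choices, the relaxed optimum would be about 33.3, but projects are indivisible.
Vega + Lyra + Mira: cost 12 + 2 + 5 = 19 ≤ 21, return 16 + 8 + 9 = 33.
Vega + Mira: cost 12 + 5 = 17 ≤ 21, return 16 + 9 = 25.
Best is Vega, Lyra, and Mira with total return 33.

33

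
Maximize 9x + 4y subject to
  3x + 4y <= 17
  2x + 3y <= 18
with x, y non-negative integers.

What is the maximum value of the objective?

45

Relaxing integrality, the LP optimum is 51.00 at (x,y) = (5.67, 0), which is not an integer point.
(x,y)=(5,0) is feasible, giving 45.
(x,y)=(4,1) is feasible, giving 40.
(x,y)=(4,0) is feasible, giving 36.
The best lattice point is (5,0), giving 45.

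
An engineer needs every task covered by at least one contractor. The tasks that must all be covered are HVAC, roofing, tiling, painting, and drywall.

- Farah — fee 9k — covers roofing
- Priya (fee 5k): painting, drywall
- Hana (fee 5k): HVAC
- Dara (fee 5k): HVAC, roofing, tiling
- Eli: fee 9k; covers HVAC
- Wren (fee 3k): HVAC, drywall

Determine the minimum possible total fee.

The greedy cost-per-new-task heuristic would pick Wren, Dara, and Priya for 13, but a cheaper cover exists.
Choose Priya and Dara: together they cover HVAC, roofing, tiling, painting, drywall — every task.
Total fee: 5 + 5 = 10.
No cover costs less than 10.

10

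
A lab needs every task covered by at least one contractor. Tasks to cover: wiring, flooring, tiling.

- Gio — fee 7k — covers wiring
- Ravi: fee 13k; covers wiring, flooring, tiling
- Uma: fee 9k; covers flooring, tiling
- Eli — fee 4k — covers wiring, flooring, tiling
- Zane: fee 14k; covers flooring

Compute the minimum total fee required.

4

This is a weighted set-cover instance.
Eli alone covers wiring, flooring, tiling — every task.
Total fee: 4.
No cover costs less than 4.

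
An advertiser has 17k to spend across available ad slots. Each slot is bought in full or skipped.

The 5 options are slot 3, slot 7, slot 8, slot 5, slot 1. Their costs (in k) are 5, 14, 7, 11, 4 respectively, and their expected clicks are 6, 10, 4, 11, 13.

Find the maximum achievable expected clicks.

24

slot 3 + slot 8 + slot 1: cost 5 + 7 + 4 = 16 ≤ 17, expected clicks 6 + 4 + 13 = 23.
slot 5 + slot 1: cost 11 + 4 = 15 ≤ 17, expected clicks 11 + 13 = 24.
Best is slot 5 and slot 1 with total expected clicks 24.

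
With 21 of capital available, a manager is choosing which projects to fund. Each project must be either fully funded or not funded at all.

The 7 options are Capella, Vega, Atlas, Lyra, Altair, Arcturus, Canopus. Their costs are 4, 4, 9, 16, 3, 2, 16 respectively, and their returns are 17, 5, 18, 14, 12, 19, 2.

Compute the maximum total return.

66

Allowing fractional choices, the relaxed optimum would be about 69.8, but projects are indivisible.
Capella + Atlas + Altair + Arcturus: cost 4 + 9 + 3 + 2 = 18 ≤ 21, return 17 + 18 + 12 + 19 = 66.
Capella + Atlas + Arcturus: cost 4 + 9 + 2 = 15 ≤ 21, return 17 + 18 + 19 = 54.
Capella + Vega + Atlas + Arcturus: cost 4 + 4 + 9 + 2 = 19 ≤ 21, return 17 + 5 + 18 + 19 = 59.
Best is Capella, Atlas, Altair, and Arcturus with total return 66.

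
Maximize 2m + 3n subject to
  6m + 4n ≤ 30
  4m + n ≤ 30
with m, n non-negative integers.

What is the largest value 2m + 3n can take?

21

Relaxing integrality, the LP optimum is 22.50 at (m,n) = (0, 7.5), which is not an integer point.
(m,n)=(0,7) is feasible, giving 21.
(m,n)=(1,6) is feasible, giving 20.
No feasible integer point exceeds 21.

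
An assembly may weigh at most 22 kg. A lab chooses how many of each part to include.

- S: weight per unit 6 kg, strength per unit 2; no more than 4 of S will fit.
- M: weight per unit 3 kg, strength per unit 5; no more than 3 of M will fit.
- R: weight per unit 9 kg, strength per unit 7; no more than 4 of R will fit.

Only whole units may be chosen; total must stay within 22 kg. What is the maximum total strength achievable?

22

1×M and 2×R: weight 21 ≤ 22, strength 1·5 + 2·7 = 19.
3×M and 1×R: weight 18 ≤ 22, strength 3·5 + 1·7 = 22.
Best is 22.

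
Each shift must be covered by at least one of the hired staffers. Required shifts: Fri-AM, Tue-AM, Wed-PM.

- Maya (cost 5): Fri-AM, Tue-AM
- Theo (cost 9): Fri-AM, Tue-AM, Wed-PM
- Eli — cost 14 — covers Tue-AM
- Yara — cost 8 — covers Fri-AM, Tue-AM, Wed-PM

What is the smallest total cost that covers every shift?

This is a weighted set-cover instance.
The greedy cost-per-new-shift heuristic would pick Maya and Yara for 13, but a cheaper cover exists.
Yara alone covers Fri-AM, Tue-AM, Wed-PM — every shift.
Total cost: 8.
No cover costs less than 8.

8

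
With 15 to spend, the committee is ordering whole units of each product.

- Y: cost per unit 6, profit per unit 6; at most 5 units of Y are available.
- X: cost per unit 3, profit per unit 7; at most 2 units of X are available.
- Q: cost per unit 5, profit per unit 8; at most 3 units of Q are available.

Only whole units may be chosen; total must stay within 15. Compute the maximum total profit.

This is a bounded integer knapsack.
X has the best ratio (7/3); taking only X gives at most 2×7 = 14 (stopped by the supply cap of 2).
Mixing does better — 3×Q: cost 15 ≤ 15, profit 3·8 = 24.

24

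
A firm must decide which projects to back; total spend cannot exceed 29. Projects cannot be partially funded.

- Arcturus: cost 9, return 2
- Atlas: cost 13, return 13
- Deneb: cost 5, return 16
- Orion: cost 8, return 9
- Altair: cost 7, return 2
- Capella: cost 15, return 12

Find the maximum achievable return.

Allowing fractional choices, the relaxed optimum would be about 40.4, but projects are indivisible.
Deneb + Orion + Capella: cost 5 + 8 + 15 = 28 ≤ 29, return 16 + 9 + 12 = 37.
Atlas + Deneb + Altair: cost 13 + 5 + 7 = 25 ≤ 29, return 13 + 16 + 2 = 31.
Atlas + Deneb + Orion: cost 13 + 5 + 8 = 26 ≤ 29, return 13 + 16 + 9 = 38.
Best is Atlas, Deneb, and Orion with total return 38.

38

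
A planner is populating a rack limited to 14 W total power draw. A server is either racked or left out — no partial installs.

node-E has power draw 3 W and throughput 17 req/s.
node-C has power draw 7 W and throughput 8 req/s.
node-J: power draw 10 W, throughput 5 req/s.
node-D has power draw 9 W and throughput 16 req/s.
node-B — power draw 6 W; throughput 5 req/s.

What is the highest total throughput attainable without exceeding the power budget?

Treat it as a binary knapsack problem.
node-E + node-D: power draw 3 + 9 = 12 ≤ 14, throughput 17 + 16 = 33.
node-E + node-C: power draw 3 + 7 = 10 ≤ 14, throughput 17 + 8 = 25.
node-E + node-B: power draw 3 + 6 = 9 ≤ 14, throughput 17 + 5 = 22.
Best is node-E and node-D with total throughput 33.

33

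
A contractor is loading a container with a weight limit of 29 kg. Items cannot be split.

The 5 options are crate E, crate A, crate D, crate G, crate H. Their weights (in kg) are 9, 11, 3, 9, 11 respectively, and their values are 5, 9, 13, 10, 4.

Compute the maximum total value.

32

Allowing fractional choices, the relaxed optimum would be about 35.3, but items are indivisible.
crate E + crate D + crate G: weight 9 + 3 + 9 = 21 ≤ 29, value 5 + 13 + 10 = 28.
crate A + crate D + crate G: weight 11 + 3 + 9 = 23 ≤ 29, value 9 + 13 + 10 = 32.
Best is crate A, crate D, and crate G with total value 32.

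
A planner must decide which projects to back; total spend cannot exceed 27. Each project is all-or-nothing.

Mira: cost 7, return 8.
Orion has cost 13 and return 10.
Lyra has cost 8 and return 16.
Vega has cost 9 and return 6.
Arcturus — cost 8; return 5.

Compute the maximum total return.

Lyra + Vega + Arcturus: cost 8 + 9 + 8 = 25 ≤ 27, return 16 + 6 + 5 = 27.
Mira + Lyra + Arcturus: cost 7 + 8 + 8 = 23 ≤ 27, return 8 + 16 + 5 = 29.
Mira + Lyra + Vega: cost 7 + 8 + 9 = 24 ≤ 27, return 8 + 16 + 6 = 30.
Best is Mira, Lyra, and Vega with total return 30.

30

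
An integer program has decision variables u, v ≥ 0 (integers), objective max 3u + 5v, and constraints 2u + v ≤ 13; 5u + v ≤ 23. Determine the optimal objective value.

65

(u,v)=(0,13): 2·0+1·13=13≤13, 5·0+1·13=13≤23, objective 65.
(u,v)=(0,12): 2·0+1·12=12≤13, 5·0+1·12=12≤23, objective 60.
Maximum is 65 at (u,v)=(0,13).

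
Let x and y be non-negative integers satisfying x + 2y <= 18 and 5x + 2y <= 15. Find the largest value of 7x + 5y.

The continuous relaxation peaks at (0, 7.5) with value 37.50; rounding to a feasible lattice point costs some objective.
(x,y)=(0,7) is feasible, giving 35.
(x,y)=(0,6) is feasible, giving 30.
Maximum is 35 at (x,y)=(0,7).

35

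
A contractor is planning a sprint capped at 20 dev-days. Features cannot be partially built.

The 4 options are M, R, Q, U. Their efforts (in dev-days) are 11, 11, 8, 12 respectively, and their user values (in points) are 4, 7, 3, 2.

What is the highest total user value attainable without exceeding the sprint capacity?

Allowing fractional choices, the relaxed optimum would be about 10.4, but features are indivisible.
R: effort 11 ≤ 20, user value 7.
R + Q: effort 11 + 8 = 19 ≤ 20, user value 7 + 3 = 10.
M + Q: effort 11 + 8 = 19 ≤ 20, user value 4 + 3 = 7.
Best is R and Q with total user value 10.

10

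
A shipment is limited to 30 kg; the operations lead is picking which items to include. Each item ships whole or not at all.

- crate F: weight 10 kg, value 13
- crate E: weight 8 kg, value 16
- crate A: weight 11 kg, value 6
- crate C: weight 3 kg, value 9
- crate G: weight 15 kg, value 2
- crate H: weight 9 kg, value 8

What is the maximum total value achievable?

This is a 0-1 knapsack instance.
crate F + crate E + crate C + crate H: weight 10 + 8 + 3 + 9 = 30 ≤ 30, value 13 + 16 + 9 + 8 = 46.
crate F + crate E + crate C: weight 10 + 8 + 3 = 21 ≤ 30, value 13 + 16 + 9 = 38.
Best is crate F, crate E, crate C, and crate H with total value 46.

46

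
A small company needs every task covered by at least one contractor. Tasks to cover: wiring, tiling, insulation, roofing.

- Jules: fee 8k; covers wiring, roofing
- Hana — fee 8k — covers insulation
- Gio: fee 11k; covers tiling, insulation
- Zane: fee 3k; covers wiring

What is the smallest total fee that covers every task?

The greedy cost-per-new-task heuristic would pick Zane, Gio, and Jules for 22, but a cheaper cover exists.
Choose Jules and Gio: together they cover wiring, tiling, insulation, roofing — every task.
Total fee: 8 + 11 = 19.
No cover costs less than 19.

19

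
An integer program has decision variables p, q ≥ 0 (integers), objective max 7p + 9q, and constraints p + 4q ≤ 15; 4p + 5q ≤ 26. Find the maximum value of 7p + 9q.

(p,q)=(4,2): 1·4+4·2=12≤15, 4·4+5·2=26≤26, objective 46.
(p,q)=(5,1): 1·5+4·1=9≤15, 4·5+5·1=25≤26, objective 44.
Maximum is 46 at (p,q)=(4,2).

46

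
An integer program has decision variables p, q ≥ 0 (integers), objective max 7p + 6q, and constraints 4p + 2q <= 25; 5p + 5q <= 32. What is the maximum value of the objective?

The continuous relaxation peaks at (6.1, 0.3) with value 44.50; rounding to a feasible lattice point costs some objective.
(p,q)=(6,0): 4·6+2·0=24≤25, 5·6+5·0=30≤32, objective 42.
(p,q)=(5,1): 4·5+2·1=22≤25, 5·5+5·1=30≤32, objective 41.
(p,q)=(5,0): 4·5+2·0=20≤25, 5·5+5·0=25≤32, objective 35.
Maximum is 42 at (p,q)=(6,0).

42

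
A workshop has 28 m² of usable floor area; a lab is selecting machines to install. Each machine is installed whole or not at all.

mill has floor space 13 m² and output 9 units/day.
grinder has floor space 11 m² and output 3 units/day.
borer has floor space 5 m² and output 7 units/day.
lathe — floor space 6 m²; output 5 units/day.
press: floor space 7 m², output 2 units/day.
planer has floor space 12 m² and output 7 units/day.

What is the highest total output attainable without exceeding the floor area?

21

borer + lathe + planer: floor space 5 + 6 + 12 = 23 ≤ 28, output 7 + 5 + 7 = 19.
mill + borer + lathe: floor space 13 + 5 + 6 = 24 ≤ 28, output 9 + 7 + 5 = 21.
Best is mill, borer, and lathe with total output 21.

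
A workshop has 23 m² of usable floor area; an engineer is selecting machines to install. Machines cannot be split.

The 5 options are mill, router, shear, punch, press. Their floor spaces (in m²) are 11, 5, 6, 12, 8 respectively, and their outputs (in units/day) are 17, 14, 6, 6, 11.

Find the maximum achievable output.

37

Allowing fractional choices, the relaxed optimum would be about 40.6, but machines are indivisible.
router + shear + press: floor space 5 + 6 + 8 = 19 ≤ 23, output 14 + 6 + 11 = 31.
mill + router + shear: floor space 11 + 5 + 6 = 22 ≤ 23, output 17 + 14 + 6 = 37.
mill + router: floor space 11 + 5 = 16 ≤ 23, output 17 + 14 = 31.
Best is mill, router, and shear with total output 37.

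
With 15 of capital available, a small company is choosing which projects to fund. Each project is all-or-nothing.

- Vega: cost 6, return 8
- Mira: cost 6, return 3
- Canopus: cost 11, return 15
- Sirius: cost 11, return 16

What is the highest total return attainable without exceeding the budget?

Allowing fractional choices, the relaxed optimum would be about 21.5, but projects are indivisible.
Sirius: cost 11 ≤ 15, return 16.
Canopus: cost 11 ≤ 15, return 15.
Vega + Mira: cost 6 + 6 = 12 ≤ 15, return 8 + 3 = 11.
Best is Sirius with total return 16.

16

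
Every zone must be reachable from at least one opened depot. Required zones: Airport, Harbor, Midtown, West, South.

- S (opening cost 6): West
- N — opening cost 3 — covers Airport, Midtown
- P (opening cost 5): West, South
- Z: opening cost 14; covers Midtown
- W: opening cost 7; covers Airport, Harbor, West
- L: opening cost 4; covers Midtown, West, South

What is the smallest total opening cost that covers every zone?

11

This is a weighted set-cover instance.
The greedy cost-per-new-zone heuristic would pick L, N, and W for 14, but a cheaper cover exists.
Choose W and L: together they cover Airport, Harbor, Midtown, West, South — every zone.
Total opening cost: 7 + 4 = 11.
No cover costs less than 11.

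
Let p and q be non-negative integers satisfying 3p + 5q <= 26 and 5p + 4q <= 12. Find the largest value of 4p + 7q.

21

(p,q)=(0,3) is feasible, giving 21.
(p,q)=(0,2) is feasible, giving 14.
No feasible integer point exceeds 21.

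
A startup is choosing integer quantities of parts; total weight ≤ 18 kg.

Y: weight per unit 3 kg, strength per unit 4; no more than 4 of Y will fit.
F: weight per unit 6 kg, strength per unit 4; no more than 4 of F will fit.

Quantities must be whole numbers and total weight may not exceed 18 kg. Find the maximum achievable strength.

Y has the best ratio (4/3); taking only Y gives at most 4×4 = 16 (stopped by the supply cap of 4).
Mixing does better — 4×Y and 1×F: weight 18 ≤ 18, strength 4·4 + 1·4 = 20.

20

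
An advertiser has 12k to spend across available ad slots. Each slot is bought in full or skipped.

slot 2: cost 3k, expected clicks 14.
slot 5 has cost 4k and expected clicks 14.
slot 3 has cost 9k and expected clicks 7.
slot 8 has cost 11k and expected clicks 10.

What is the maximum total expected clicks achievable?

28

Allowing fractional choices, the relaxed optimum would be about 32.5, but ad slots are indivisible.
slot 2 + slot 3: cost 3 + 9 = 12 ≤ 12, expected clicks 14 + 7 = 21.
slot 2 + slot 5: cost 3 + 4 = 7 ≤ 12, expected clicks 14 + 14 = 28.
slot 2: cost 3 ≤ 12, expected clicks 14.
Best is slot 2 and slot 5 with total expected clicks 28.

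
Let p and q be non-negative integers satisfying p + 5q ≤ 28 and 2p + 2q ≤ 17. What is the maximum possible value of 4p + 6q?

42

Relaxing integrality, the LP optimum is 43.75 at (p,q) = (3.62, 4.88), which is not an integer point.
(p,q)=(3,5): 1·3+5·5=28≤28, 2·3+2·5=16≤17, objective 42.
(p,q)=(4,4): 1·4+5·4=24≤28, 2·4+2·4=16≤17, objective 40.
(p,q)=(2,5): 1·2+5·5=27≤28, 2·2+2·5=14≤17, objective 38.
The best lattice point is (3,5), giving 42.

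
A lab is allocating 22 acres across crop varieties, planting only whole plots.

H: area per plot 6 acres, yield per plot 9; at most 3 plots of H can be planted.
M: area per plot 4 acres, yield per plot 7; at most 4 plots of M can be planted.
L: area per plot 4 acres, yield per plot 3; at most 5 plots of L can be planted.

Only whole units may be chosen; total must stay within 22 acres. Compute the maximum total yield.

This is a bounded integer knapsack.
M has the best ratio (7/4); taking only M gives at most 4×7 = 28 (stopped by the supply cap of 4).
Mixing does better — 1×H and 4×M: area 22 ≤ 22, yield 1·9 + 4·7 = 37.

37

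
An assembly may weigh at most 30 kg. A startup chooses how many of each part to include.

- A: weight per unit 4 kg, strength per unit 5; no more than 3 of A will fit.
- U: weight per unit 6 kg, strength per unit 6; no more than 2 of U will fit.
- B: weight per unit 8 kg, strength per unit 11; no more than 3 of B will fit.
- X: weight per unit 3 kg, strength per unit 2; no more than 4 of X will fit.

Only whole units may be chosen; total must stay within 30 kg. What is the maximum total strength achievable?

39

1×U and 3×B: weight 30 ≤ 30, strength 1·6 + 3·11 = 39.
1×A and 3×B: weight 28 ≤ 30, strength 1·5 + 3·11 = 38.
Best is 39.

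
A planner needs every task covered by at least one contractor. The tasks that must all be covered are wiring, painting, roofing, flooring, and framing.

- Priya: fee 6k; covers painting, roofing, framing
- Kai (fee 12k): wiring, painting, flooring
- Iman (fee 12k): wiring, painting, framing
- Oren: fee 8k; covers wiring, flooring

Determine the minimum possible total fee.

14

Choose Priya and Oren: together they cover wiring, painting, roofing, flooring, framing — every task.
Total fee: 6 + 8 = 14.
No cover costs less than 14.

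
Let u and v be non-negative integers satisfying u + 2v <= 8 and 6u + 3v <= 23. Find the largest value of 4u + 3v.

The continuous relaxation peaks at (2.44, 2.78) with value 18.11; rounding to a feasible lattice point costs some objective.
(u,v)=(2,3): 1·2+2·3=8≤8, 6·2+3·3=21≤23, objective 17.
(u,v)=(3,1): 1·3+2·1=5≤8, 6·3+3·1=21≤23, objective 15.
(u,v)=(2,2): 1·2+2·2=6≤8, 6·2+3·2=18≤23, objective 14.
The best lattice point is (2,3), giving 17.

17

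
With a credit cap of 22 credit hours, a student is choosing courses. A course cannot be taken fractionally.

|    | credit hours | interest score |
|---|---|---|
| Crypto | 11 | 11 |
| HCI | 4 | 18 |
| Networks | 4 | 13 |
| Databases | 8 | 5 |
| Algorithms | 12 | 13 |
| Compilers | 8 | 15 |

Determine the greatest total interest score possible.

This is a 0-1 knapsack instance.
Crypto + HCI + Networks: credit hours 11 + 4 + 4 = 19 ≤ 22, interest score 11 + 18 + 13 = 42.
HCI + Networks + Compilers: credit hours 4 + 4 + 8 = 16 ≤ 22, interest score 18 + 13 + 15 = 46.
HCI + Networks + Algorithms: credit hours 4 + 4 + 12 = 20 ≤ 22, interest score 18 + 13 + 13 = 44.
Best is HCI, Networks, and Compilers with total interest score 46.

46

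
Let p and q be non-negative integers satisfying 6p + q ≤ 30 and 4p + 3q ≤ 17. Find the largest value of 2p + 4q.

20

Relaxing integrality, the LP optimum is 22.67 at (p,q) = (0, 5.67), which is not an integer point.
(p,q)=(0,5): 6·0+1·5=5≤30, 4·0+3·5=15≤17, objective 20.
(p,q)=(1,4): 6·1+1·4=10≤30, 4·1+3·4=16≤17, objective 18.
(p,q)=(0,4): 6·0+1·4=4≤30, 4·0+3·4=12≤17, objective 16.
The best lattice point is (0,5), giving 20.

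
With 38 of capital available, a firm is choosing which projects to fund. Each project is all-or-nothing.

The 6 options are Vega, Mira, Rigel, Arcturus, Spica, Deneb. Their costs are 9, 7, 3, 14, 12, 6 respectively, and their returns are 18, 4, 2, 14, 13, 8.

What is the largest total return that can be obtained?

47

Treat it as a binary knapsack problem.
Take Vega, Rigel, Arcturus, and Spica: cost 9 + 3 + 14 + 12 = 38 ≤ 38, return 18 + 2 + 14 + 13 = 47.
No other feasible combination does better.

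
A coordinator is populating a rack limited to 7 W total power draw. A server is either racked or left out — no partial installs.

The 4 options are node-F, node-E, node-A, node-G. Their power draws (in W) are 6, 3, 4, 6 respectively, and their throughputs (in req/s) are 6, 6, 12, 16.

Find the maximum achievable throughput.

18

This is a 0-1 knapsack instance.
Take node-E and node-A: power draw 3 + 4 = 7 ≤ 7, throughput 6 + 12 = 18.
No other feasible combination does better.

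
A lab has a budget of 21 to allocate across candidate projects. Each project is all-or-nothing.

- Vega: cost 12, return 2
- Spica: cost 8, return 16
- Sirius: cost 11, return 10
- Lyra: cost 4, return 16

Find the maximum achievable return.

32

Take Spica and Lyra: cost 8 + 4 = 12 ≤ 21, return 16 + 16 = 32.
No other feasible combination does better.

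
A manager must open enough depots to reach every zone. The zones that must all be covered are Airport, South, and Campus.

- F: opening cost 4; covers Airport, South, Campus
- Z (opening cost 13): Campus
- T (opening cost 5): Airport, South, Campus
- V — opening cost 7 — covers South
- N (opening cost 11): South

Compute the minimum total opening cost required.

4

This is a weighted set-cover instance.
F alone covers Airport, South, Campus — every zone.
Total opening cost: 4.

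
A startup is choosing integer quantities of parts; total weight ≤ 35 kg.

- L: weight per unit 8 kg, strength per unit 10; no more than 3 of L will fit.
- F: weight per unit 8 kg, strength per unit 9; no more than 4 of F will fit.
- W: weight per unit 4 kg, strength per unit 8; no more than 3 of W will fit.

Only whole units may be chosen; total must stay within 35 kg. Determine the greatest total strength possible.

46

This is a bounded integer knapsack.
W has the best ratio (8/4); taking only W gives at most 3×8 = 24 (stopped by the supply cap of 3).
Mixing does better — 3×L and 2×W: weight 32 ≤ 35, strength 3·10 + 2·8 = 46.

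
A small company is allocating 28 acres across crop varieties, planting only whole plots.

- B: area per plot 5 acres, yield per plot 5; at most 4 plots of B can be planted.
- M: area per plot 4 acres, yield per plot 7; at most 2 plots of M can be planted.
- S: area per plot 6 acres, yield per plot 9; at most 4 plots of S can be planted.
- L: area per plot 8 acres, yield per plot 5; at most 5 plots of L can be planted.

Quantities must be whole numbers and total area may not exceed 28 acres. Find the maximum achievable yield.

43

2×M and 3×S: area 26 ≤ 28, yield 2·7 + 3·9 = 41.
1×M and 4×S: area 28 ≤ 28, yield 1·7 + 4·9 = 43.
Best is 43.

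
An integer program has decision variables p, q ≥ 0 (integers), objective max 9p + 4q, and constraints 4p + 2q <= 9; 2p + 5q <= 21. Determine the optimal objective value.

The continuous relaxation peaks at (2.25, 0) with value 20.25; rounding to a feasible lattice point costs some objective.
(p,q)=(2,0) is feasible, giving 18.
(p,q)=(1,1) is feasible, giving 13.
(p,q)=(1,0) is feasible, giving 9.
No feasible integer point exceeds 18.

18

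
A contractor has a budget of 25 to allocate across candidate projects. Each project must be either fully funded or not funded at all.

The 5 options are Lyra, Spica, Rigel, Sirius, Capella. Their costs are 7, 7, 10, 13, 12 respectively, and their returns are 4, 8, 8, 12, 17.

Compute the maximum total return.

29

Allowing fractional choices, the relaxed optimum would be about 30.5, but projects are indivisible.
Sirius + Capella: cost 13 + 12 = 25 ≤ 25, return 12 + 17 = 29.
Rigel + Capella: cost 10 + 12 = 22 ≤ 25, return 8 + 17 = 25.
Spica + Capella: cost 7 + 12 = 19 ≤ 25, return 8 + 17 = 25.
Best is Sirius and Capella with total return 29.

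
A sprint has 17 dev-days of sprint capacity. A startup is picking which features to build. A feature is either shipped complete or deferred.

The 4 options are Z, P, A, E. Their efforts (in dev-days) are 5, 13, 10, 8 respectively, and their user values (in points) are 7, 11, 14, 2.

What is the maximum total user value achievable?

21

Allowing fractional choices, the relaxed optimum would be about 22.7, but features are indivisible.
Z + A: effort 5 + 10 = 15 ≤ 17, user value 7 + 14 = 21.
A: effort 10 ≤ 17, user value 14.
Best is Z and A with total user value 21.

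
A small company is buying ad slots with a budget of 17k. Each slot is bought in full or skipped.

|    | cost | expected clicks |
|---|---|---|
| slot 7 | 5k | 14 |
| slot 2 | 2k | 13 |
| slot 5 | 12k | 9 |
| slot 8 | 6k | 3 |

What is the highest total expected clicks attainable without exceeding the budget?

Allowing fractional choices, the relaxed optimum would be about 34.5, but ad slots are indivisible.
slot 7 + slot 5: cost 5 + 12 = 17 ≤ 17, expected clicks 14 + 9 = 23.
slot 7 + slot 2 + slot 8: cost 5 + 2 + 6 = 13 ≤ 17, expected clicks 14 + 13 + 3 = 30.
slot 7 + slot 2: cost 5 + 2 = 7 ≤ 17, expected clicks 14 + 13 = 27.
Best is slot 7, slot 2, and slot 8 with total expected clicks 30.

30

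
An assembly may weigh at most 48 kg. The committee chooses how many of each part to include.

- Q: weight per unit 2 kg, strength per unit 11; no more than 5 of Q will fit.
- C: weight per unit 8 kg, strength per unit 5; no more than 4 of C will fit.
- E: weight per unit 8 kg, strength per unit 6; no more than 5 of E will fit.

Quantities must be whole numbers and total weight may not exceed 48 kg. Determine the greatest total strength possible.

Q has the best ratio (11/2); taking only Q gives at most 5×11 = 55 (stopped by the supply cap of 5).
Mixing does better — 5×Q and 4×E: weight 42 ≤ 48, strength 5·11 + 4·6 = 79.

79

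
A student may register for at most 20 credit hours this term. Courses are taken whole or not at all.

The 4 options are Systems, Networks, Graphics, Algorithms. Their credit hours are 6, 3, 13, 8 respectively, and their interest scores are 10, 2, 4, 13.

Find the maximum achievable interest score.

Networks + Algorithms: credit hours 3 + 8 = 11 ≤ 20, interest score 2 + 13 = 15.
Systems + Algorithms: credit hours 6 + 8 = 14 ≤ 20, interest score 10 + 13 = 23.
Systems + Networks + Algorithms: credit hours 6 + 3 + 8 = 17 ≤ 20, interest score 10 + 2 + 13 = 25.
Best is Systems, Networks, and Algorithms with total interest score 25.

25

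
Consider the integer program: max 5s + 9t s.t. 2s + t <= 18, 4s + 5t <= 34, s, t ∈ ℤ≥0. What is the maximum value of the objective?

(s,t)=(1,6) is feasible, giving 59.
(s,t)=(2,5) is feasible, giving 55.
(s,t)=(0,6) is feasible, giving 54.
(s,t)=(1,5) is feasible, giving 50.
No feasible integer point exceeds 59.

59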